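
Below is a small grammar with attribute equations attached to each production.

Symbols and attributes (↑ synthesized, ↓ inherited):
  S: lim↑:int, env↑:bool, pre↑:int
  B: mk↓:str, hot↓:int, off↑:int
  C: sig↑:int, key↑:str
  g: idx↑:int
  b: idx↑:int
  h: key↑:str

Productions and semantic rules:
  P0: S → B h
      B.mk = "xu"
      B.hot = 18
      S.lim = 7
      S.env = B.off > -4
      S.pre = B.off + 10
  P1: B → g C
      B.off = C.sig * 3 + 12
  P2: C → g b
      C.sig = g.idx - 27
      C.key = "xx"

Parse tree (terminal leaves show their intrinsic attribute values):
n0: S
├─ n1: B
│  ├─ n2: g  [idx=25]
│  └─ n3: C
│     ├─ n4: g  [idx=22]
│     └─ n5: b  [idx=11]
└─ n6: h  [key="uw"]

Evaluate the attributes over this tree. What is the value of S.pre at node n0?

7

1. n1.mk = "xu"  ["xu"]
2. n1.hot = 18  [18]
3. n2.idx = 25  [terminal]
4. n4.idx = 22  [terminal]
5. n5.idx = 11  [terminal]
6. n3.sig = -5  [g.idx - 27]
7. n3.key = "xx"  ["xx"]
8. n1.off = -3  [C.sig * 3 + 12]
9. n6.key = "uw"  [terminal]
10. n0.lim = 7  [7]
11. n0.env = true  [B.off > -4]
12. n0.pre = 7  [B.off + 10]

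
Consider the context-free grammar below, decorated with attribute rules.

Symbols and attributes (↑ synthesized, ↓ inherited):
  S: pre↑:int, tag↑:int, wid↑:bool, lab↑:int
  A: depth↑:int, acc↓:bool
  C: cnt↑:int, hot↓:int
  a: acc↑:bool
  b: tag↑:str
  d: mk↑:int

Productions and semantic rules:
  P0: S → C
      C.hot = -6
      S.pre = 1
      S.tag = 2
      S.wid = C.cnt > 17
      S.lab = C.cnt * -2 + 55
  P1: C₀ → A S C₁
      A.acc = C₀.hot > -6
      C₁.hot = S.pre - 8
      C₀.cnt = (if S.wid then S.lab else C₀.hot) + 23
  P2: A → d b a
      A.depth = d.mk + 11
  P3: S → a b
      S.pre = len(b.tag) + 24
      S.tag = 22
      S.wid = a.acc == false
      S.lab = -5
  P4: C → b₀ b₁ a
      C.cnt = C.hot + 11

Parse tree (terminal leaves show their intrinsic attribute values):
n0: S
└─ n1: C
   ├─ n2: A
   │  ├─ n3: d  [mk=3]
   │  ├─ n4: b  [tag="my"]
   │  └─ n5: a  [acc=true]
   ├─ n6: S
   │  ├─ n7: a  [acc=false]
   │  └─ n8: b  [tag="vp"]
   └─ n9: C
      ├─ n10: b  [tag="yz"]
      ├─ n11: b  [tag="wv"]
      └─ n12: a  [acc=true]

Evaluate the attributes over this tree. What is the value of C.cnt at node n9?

29

1. n1.hot = -6  [-6]
2. n2.acc = false  [C₀.hot > -6]
3. n3.mk = 3  [terminal]
4. n4.tag = "my"  [terminal]
5. n5.acc = true  [terminal]
6. n2.depth = 14  [d.mk + 11]
7. n7.acc = false  [terminal]
8. n8.tag = "vp"  [terminal]
9. n6.pre = 26  [len(b.tag) + 24]
10. n6.tag = 22  [22]
11. n6.wid = true  [a.acc == false]
12. n6.lab = -5  [-5]
13. n9.hot = 18  [S.pre - 8]
14. n10.tag = "yz"  [terminal]
15. n11.tag = "wv"  [terminal]
16. n12.acc = true  [terminal]
17. n9.cnt = 29  [C.hot + 11]
18. n1.cnt = 18  [(if S.wid then S.lab else C₀.hot) + 23]
19. n0.pre = 1  [1]
20. n0.tag = 2  [2]
21. n0.wid = true  [C.cnt > 17]
22. n0.lab = 19  [C.cnt * -2 + 55]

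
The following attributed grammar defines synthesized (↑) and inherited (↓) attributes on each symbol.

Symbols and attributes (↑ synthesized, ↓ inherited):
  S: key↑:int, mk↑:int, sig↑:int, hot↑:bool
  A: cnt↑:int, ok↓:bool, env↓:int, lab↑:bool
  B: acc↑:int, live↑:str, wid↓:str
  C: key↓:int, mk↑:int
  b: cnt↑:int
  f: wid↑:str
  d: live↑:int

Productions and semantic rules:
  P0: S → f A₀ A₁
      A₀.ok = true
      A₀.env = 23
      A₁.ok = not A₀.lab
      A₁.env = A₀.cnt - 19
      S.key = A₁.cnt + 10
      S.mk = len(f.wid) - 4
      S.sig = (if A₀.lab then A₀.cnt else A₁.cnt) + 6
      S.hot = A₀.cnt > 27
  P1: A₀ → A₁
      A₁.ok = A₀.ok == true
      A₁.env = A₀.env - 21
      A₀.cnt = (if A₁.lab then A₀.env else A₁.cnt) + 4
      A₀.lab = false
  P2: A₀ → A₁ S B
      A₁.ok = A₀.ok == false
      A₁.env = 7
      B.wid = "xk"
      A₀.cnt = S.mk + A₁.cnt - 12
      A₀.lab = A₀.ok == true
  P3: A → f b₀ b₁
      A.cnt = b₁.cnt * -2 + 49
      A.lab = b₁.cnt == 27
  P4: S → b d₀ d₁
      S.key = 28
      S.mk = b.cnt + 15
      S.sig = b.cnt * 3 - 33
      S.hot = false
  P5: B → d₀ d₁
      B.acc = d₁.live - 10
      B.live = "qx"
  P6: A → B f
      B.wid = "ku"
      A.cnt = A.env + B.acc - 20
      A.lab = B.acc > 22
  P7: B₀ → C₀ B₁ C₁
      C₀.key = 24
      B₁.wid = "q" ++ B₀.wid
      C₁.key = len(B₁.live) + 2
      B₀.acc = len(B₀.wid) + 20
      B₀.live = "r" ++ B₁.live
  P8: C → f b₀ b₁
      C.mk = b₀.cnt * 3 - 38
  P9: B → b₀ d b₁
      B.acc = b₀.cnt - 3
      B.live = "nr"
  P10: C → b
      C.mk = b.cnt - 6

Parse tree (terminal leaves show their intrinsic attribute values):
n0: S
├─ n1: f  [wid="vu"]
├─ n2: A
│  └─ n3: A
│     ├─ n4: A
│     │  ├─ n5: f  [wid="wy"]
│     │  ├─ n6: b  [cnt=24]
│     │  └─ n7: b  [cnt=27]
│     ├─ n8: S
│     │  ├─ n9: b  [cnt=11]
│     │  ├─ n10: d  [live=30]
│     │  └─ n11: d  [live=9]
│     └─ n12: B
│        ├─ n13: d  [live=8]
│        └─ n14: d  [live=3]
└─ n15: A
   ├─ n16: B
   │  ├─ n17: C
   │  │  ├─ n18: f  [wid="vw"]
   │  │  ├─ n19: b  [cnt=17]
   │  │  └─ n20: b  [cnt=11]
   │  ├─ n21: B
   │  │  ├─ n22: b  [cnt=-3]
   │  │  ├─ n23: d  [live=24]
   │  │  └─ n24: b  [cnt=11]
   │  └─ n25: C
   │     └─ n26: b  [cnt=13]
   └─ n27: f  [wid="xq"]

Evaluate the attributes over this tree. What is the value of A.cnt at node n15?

10

1. n1.wid = "vu"  [terminal]
2. n2.ok = true  [true]
3. n2.env = 23  [23]
4. n3.ok = true  [A₀.ok == true]
5. n3.env = 2  [A₀.env - 21]
6. n4.ok = false  [A₀.ok == false]
7. n4.env = 7  [7]
8. n5.wid = "wy"  [terminal]
9. n6.cnt = 24  [terminal]
10. n7.cnt = 27  [terminal]
11. n4.cnt = -5  [b₁.cnt * -2 + 49]
12. n4.lab = true  [b₁.cnt == 27]
13. n9.cnt = 11  [terminal]
14. n10.live = 30  [terminal]
15. n11.live = 9  [terminal]
16. n8.key = 28  [28]
17. n8.mk = 26  [b.cnt + 15]
18. n8.sig = 0  [b.cnt * 3 - 33]
19. n8.hot = false  [false]
20. n12.wid = "xk"  ["xk"]
21. n13.live = 8  [terminal]
22. n14.live = 3  [terminal]
23. n12.acc = -7  [d₁.live - 10]
24. n12.live = "qx"  ["qx"]
25. n3.cnt = 9  [S.mk + A₁.cnt - 12]
26. n3.lab = true  [A₀.ok == true]
27. n2.cnt = 27  [(if A₁.lab then A₀.env else A₁.cnt) + 4]
28. n2.lab = false  [false]
29. n15.ok = true  [not A₀.lab]
30. n15.env = 8  [A₀.cnt - 19]
31. n16.wid = "ku"  ["ku"]
32. n17.key = 24  [24]
33. n18.wid = "vw"  [terminal]
34. n19.cnt = 17  [terminal]
35. n20.cnt = 11  [terminal]
36. n17.mk = 13  [b₀.cnt * 3 - 38]
37. n21.wid = "qku"  ["q" ++ B₀.wid]
38. n22.cnt = -3  [terminal]
39. n23.live = 24  [terminal]
40. n24.cnt = 11  [terminal]
41. n21.acc = -6  [b₀.cnt - 3]
42. n21.live = "nr"  ["nr"]
43. n25.key = 4  [len(B₁.live) + 2]
44. n26.cnt = 13  [terminal]
45. n25.mk = 7  [b.cnt - 6]
46. n16.acc = 22  [len(B₀.wid) + 20]
47. n16.live = "rnr"  ["r" ++ B₁.live]
48. n27.wid = "xq"  [terminal]
49. n15.cnt = 10  [A.env + B.acc - 20]
50. n15.lab = false  [B.acc > 22]
51. n0.key = 20  [A₁.cnt + 10]
52. n0.mk = -2  [len(f.wid) - 4]
53. n0.sig = 16  [(if A₀.lab then A₀.cnt else A₁.cnt) + 6]
54. n0.hot = false  [A₀.cnt > 27]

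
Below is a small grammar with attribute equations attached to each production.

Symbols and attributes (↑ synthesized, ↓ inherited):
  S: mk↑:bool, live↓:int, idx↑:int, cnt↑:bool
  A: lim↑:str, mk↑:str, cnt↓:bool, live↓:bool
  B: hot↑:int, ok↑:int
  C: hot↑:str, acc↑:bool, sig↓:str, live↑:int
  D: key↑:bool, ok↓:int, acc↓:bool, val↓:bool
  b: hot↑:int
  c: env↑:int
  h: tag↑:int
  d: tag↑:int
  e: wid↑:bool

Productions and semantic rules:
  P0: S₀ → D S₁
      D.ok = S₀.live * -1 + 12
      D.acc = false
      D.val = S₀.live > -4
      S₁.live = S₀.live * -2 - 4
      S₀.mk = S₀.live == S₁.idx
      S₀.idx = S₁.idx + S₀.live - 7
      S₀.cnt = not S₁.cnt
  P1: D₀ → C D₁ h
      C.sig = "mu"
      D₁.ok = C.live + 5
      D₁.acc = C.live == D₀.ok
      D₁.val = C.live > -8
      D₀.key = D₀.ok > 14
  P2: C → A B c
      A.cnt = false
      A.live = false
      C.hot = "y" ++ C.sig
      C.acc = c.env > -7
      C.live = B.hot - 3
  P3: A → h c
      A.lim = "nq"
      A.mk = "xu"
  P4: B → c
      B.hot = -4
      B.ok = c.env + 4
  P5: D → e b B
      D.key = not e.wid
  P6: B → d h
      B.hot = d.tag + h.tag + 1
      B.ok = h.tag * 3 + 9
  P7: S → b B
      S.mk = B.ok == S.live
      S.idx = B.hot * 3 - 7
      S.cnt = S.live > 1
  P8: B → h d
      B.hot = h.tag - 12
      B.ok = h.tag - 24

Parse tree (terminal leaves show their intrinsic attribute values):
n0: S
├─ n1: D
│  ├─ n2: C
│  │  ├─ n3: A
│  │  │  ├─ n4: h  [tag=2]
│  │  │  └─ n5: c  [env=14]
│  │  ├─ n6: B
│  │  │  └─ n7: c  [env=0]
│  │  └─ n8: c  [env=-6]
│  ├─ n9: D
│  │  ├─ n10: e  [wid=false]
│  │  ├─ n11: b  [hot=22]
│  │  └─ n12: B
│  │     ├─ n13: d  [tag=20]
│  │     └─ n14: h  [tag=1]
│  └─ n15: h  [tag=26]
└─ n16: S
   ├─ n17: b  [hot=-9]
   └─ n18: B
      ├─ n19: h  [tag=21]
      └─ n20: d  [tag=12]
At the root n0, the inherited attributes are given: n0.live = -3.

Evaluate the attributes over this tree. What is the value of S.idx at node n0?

10

1. n0.live = -3  [given at root]
2. n1.ok = 15  [S₀.live * -1 + 12]
3. n1.acc = false  [false]
4. n1.val = true  [S₀.live > -4]
5. n2.sig = "mu"  ["mu"]
6. n3.cnt = false  [false]
7. n3.live = false  [false]
8. n4.tag = 2  [terminal]
9. n5.env = 14  [terminal]
10. n3.lim = "nq"  ["nq"]
11. n3.mk = "xu"  ["xu"]
12. n7.env = 0  [terminal]
13. n6.hot = -4  [-4]
14. n6.ok = 4  [c.env + 4]
15. n8.env = -6  [terminal]
16. n2.hot = "ymu"  ["y" ++ C.sig]
17. n2.acc = true  [c.env > -7]
18. n2.live = -7  [B.hot - 3]
19. n9.ok = -2  [C.live + 5]
20. n9.acc = false  [C.live == D₀.ok]
21. n9.val = true  [C.live > -8]
22. n10.wid = false  [terminal]
23. n11.hot = 22  [terminal]
24. n13.tag = 20  [terminal]
25. n14.tag = 1  [terminal]
26. n12.hot = 22  [d.tag + h.tag + 1]
27. n12.ok = 12  [h.tag * 3 + 9]
28. n9.key = true  [not e.wid]
29. n15.tag = 26  [terminal]
30. n1.key = true  [D₀.ok > 14]
31. n16.live = 2  [S₀.live * -2 - 4]
32. n17.hot = -9  [terminal]
33. n19.tag = 21  [terminal]
34. n20.tag = 12  [terminal]
35. n18.hot = 9  [h.tag - 12]
36. n18.ok = -3  [h.tag - 24]
37. n16.mk = false  [B.ok == S.live]
38. n16.idx = 20  [B.hot * 3 - 7]
39. n16.cnt = true  [S.live > 1]
40. n0.mk = false  [S₀.live == S₁.idx]
41. n0.idx = 10  [S₁.idx + S₀.live - 7]
42. n0.cnt = false  [not S₁.cnt]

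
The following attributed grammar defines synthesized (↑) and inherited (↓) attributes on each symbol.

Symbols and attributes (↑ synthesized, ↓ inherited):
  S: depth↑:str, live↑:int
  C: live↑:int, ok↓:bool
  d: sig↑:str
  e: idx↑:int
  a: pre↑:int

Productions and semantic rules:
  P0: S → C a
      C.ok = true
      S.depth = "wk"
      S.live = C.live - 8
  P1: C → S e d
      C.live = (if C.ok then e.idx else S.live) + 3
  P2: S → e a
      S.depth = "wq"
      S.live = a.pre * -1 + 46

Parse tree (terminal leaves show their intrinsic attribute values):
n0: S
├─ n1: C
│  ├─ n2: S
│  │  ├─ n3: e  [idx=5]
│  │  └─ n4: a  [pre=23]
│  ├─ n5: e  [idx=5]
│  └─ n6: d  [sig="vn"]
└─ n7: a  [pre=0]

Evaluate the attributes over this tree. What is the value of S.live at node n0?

1. n1.ok = true  [true]
2. n3.idx = 5  [terminal]
3. n4.pre = 23  [terminal]
4. n2.depth = "wq"  ["wq"]
5. n2.live = 23  [a.pre * -1 + 46]
6. n5.idx = 5  [terminal]
7. n6.sig = "vn"  [terminal]
8. n1.live = 8  [(if C.ok then e.idx else S.live) + 3]
9. n7.pre = 0  [terminal]
10. n0.depth = "wk"  ["wk"]
11. n0.live = 0  [C.live - 8]

0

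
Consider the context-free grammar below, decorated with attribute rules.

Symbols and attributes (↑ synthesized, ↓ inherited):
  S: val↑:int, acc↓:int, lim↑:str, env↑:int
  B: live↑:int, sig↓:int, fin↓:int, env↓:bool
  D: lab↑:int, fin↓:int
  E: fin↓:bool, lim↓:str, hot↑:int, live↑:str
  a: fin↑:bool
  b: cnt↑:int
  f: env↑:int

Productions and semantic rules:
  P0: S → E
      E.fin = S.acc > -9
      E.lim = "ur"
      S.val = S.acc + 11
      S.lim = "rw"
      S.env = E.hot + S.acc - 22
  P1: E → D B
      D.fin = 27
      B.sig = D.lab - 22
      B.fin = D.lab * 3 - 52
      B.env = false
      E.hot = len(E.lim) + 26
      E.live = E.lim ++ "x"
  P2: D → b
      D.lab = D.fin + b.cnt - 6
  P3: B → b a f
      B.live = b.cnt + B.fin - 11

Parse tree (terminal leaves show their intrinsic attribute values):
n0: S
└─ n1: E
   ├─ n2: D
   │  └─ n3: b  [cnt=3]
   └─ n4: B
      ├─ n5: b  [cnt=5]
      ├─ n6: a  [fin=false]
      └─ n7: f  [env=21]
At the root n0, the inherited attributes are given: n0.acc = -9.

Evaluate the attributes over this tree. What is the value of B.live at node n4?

1. n0.acc = -9  [given at root]
2. n1.fin = false  [S.acc > -9]
3. n1.lim = "ur"  ["ur"]
4. n2.fin = 27  [27]
5. n3.cnt = 3  [terminal]
6. n2.lab = 24  [D.fin + b.cnt - 6]
7. n4.sig = 2  [D.lab - 22]
8. n4.fin = 20  [D.lab * 3 - 52]
9. n4.env = false  [false]
10. n5.cnt = 5  [terminal]
11. n6.fin = false  [terminal]
12. n7.env = 21  [terminal]
13. n4.live = 14  [b.cnt + B.fin - 11]
14. n1.hot = 28  [len(E.lim) + 26]
15. n1.live = "urx"  [E.lim ++ "x"]
16. n0.val = 2  [S.acc + 11]
17. n0.lim = "rw"  ["rw"]
18. n0.env = -3  [E.hot + S.acc - 22]

14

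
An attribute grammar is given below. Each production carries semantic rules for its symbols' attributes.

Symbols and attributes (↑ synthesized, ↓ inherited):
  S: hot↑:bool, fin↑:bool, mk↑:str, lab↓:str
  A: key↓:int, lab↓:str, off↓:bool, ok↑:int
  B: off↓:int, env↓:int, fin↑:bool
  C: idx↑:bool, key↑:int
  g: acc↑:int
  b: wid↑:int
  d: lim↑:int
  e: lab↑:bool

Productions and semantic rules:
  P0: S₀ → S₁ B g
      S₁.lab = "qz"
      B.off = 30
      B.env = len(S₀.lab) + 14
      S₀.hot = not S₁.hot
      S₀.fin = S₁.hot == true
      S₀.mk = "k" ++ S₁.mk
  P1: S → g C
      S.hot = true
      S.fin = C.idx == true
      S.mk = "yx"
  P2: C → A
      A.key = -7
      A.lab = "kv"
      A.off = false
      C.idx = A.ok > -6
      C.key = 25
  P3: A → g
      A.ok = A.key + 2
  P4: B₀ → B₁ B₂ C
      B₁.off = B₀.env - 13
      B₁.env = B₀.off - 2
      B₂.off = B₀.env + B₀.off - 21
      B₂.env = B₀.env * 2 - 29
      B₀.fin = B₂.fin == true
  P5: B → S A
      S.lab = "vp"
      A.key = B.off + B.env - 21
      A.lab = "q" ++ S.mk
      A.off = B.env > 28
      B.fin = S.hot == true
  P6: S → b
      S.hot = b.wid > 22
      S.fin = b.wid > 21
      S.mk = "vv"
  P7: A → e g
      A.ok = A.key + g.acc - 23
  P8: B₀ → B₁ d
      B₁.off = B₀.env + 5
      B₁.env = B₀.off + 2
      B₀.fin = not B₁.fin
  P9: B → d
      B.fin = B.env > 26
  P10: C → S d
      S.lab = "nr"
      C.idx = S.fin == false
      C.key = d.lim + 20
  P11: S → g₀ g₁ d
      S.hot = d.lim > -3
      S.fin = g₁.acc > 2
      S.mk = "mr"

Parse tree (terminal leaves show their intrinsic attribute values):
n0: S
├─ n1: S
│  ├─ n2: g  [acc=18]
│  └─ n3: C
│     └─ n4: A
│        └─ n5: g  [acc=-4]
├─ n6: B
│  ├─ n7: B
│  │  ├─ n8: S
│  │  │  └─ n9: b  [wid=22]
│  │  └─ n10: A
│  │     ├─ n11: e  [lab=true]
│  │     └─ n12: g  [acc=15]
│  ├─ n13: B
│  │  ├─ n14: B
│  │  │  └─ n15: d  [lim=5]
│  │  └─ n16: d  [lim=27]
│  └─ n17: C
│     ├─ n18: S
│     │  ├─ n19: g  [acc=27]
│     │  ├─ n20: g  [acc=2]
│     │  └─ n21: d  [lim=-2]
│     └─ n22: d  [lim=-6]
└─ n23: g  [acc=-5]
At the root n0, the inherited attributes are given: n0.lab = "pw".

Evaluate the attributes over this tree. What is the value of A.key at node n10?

10

1. n0.lab = "pw"  [given at root]
2. n1.lab = "qz"  ["qz"]
3. n2.acc = 18  [terminal]
4. n4.key = -7  [-7]
5. n4.lab = "kv"  ["kv"]
6. n4.off = false  [false]
7. n5.acc = -4  [terminal]
8. n4.ok = -5  [A.key + 2]
9. n3.idx = true  [A.ok > -6]
10. n3.key = 25  [25]
11. n1.hot = true  [true]
12. n1.fin = true  [C.idx == true]
13. n1.mk = "yx"  ["yx"]
14. n6.off = 30  [30]
15. n6.env = 16  [len(S₀.lab) + 14]
16. n7.off = 3  [B₀.env - 13]
17. n7.env = 28  [B₀.off - 2]
18. n8.lab = "vp"  ["vp"]
19. n9.wid = 22  [terminal]
20. n8.hot = false  [b.wid > 22]
21. n8.fin = true  [b.wid > 21]
22. n8.mk = "vv"  ["vv"]
23. n10.key = 10  [B.off + B.env - 21]
24. n10.lab = "qvv"  ["q" ++ S.mk]
25. n10.off = false  [B.env > 28]
26. n11.lab = true  [terminal]
27. n12.acc = 15  [terminal]
28. n10.ok = 2  [A.key + g.acc - 23]
29. n7.fin = false  [S.hot == true]
30. n13.off = 25  [B₀.env + B₀.off - 21]
31. n13.env = 3  [B₀.env * 2 - 29]
32. n14.off = 8  [B₀.env + 5]
33. n14.env = 27  [B₀.off + 2]
34. n15.lim = 5  [terminal]
35. n14.fin = true  [B.env > 26]
36. n16.lim = 27  [terminal]
37. n13.fin = false  [not B₁.fin]
38. n18.lab = "nr"  ["nr"]
39. n19.acc = 27  [terminal]
40. n20.acc = 2  [terminal]
41. n21.lim = -2  [terminal]
42. n18.hot = true  [d.lim > -3]
43. n18.fin = false  [g₁.acc > 2]
44. n18.mk = "mr"  ["mr"]
45. n22.lim = -6  [terminal]
46. n17.idx = true  [S.fin == false]
47. n17.key = 14  [d.lim + 20]
48. n6.fin = false  [B₂.fin == true]
49. n23.acc = -5  [terminal]
50. n0.hot = false  [not S₁.hot]
51. n0.fin = true  [S₁.hot == true]
52. n0.mk = "kyx"  ["k" ++ S₁.mk]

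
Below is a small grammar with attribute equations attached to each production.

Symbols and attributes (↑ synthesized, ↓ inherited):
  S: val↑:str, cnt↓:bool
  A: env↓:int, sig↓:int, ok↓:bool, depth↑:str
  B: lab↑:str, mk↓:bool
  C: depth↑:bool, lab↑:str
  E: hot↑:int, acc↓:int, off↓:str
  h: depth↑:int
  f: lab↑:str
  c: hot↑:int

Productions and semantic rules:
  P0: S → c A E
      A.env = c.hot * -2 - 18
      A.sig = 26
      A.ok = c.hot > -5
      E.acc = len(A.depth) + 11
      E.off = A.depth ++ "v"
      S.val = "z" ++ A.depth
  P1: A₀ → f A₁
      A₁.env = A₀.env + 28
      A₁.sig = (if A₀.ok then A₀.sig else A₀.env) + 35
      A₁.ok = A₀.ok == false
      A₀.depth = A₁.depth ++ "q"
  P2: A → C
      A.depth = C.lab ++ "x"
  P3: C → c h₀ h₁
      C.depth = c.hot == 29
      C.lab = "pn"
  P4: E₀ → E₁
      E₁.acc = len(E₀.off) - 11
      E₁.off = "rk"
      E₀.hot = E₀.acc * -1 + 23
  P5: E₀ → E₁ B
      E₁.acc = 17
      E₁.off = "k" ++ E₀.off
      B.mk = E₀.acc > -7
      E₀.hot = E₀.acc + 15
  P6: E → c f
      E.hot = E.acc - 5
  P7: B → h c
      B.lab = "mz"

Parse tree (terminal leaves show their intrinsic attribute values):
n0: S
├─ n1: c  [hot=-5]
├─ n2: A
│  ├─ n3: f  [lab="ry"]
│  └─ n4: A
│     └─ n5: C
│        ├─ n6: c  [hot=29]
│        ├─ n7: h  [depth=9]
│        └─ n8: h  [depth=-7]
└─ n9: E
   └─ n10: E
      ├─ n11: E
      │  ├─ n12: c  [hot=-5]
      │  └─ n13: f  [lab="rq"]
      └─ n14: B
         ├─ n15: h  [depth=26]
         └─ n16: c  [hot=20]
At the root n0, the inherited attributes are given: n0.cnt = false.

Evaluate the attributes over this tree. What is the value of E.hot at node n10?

9

1. n0.cnt = false  [given at root]
2. n1.hot = -5  [terminal]
3. n2.env = -8  [c.hot * -2 - 18]
4. n2.sig = 26  [26]
5. n2.ok = false  [c.hot > -5]
6. n3.lab = "ry"  [terminal]
7. n4.env = 20  [A₀.env + 28]
8. n4.sig = 27  [(if A₀.ok then A₀.sig else A₀.env) + 35]
9. n4.ok = true  [A₀.ok == false]
10. n6.hot = 29  [terminal]
11. n7.depth = 9  [terminal]
12. n8.depth = -7  [terminal]
13. n5.depth = true  [c.hot == 29]
14. n5.lab = "pn"  ["pn"]
15. n4.depth = "pnx"  [C.lab ++ "x"]
16. n2.depth = "pnxq"  [A₁.depth ++ "q"]
17. n9.acc = 15  [len(A.depth) + 11]
18. n9.off = "pnxqv"  [A.depth ++ "v"]
19. n10.acc = -6  [len(E₀.off) - 11]
20. n10.off = "rk"  ["rk"]
21. n11.acc = 17  [17]
22. n11.off = "krk"  ["k" ++ E₀.off]
23. n12.hot = -5  [terminal]
24. n13.lab = "rq"  [terminal]
25. n11.hot = 12  [E.acc - 5]
26. n14.mk = true  [E₀.acc > -7]
27. n15.depth = 26  [terminal]
28. n16.hot = 20  [terminal]
29. n14.lab = "mz"  ["mz"]
30. n10.hot = 9  [E₀.acc + 15]
31. n9.hot = 8  [E₀.acc * -1 + 23]
32. n0.val = "zpnxq"  ["z" ++ A.depth]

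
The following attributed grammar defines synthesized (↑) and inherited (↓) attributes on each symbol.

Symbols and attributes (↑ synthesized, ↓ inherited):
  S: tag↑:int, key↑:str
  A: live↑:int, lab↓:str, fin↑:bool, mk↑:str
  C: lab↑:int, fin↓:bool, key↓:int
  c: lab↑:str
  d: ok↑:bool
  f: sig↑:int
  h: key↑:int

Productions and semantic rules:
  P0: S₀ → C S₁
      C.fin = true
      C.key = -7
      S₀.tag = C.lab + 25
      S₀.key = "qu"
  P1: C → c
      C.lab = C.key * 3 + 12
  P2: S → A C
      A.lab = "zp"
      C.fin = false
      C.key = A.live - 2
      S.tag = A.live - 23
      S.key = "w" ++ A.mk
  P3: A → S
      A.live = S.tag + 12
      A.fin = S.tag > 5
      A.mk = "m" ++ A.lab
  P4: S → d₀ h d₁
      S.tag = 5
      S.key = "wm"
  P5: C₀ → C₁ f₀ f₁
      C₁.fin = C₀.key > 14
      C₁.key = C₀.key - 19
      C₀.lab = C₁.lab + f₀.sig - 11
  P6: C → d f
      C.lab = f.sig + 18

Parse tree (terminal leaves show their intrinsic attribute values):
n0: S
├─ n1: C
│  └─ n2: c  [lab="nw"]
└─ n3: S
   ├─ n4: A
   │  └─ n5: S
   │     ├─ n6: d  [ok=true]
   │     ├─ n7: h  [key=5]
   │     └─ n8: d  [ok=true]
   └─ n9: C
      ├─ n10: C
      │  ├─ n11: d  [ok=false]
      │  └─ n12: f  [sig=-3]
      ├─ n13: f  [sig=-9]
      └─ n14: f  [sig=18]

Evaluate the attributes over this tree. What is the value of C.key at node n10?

-4

1. n1.fin = true  [true]
2. n1.key = -7  [-7]
3. n2.lab = "nw"  [terminal]
4. n1.lab = -9  [C.key * 3 + 12]
5. n4.lab = "zp"  ["zp"]
6. n6.ok = true  [terminal]
7. n7.key = 5  [terminal]
8. n8.ok = true  [terminal]
9. n5.tag = 5  [5]
10. n5.key = "wm"  ["wm"]
11. n4.live = 17  [S.tag + 12]
12. n4.fin = false  [S.tag > 5]
13. n4.mk = "mzp"  ["m" ++ A.lab]
14. n9.fin = false  [false]
15. n9.key = 15  [A.live - 2]
16. n10.fin = true  [C₀.key > 14]
17. n10.key = -4  [C₀.key - 19]
18. n11.ok = false  [terminal]
19. n12.sig = -3  [terminal]
20. n10.lab = 15  [f.sig + 18]
21. n13.sig = -9  [terminal]
22. n14.sig = 18  [terminal]
23. n9.lab = -5  [C₁.lab + f₀.sig - 11]
24. n3.tag = -6  [A.live - 23]
25. n3.key = "wmzp"  ["w" ++ A.mk]
26. n0.tag = 16  [C.lab + 25]
27. n0.key = "qu"  ["qu"]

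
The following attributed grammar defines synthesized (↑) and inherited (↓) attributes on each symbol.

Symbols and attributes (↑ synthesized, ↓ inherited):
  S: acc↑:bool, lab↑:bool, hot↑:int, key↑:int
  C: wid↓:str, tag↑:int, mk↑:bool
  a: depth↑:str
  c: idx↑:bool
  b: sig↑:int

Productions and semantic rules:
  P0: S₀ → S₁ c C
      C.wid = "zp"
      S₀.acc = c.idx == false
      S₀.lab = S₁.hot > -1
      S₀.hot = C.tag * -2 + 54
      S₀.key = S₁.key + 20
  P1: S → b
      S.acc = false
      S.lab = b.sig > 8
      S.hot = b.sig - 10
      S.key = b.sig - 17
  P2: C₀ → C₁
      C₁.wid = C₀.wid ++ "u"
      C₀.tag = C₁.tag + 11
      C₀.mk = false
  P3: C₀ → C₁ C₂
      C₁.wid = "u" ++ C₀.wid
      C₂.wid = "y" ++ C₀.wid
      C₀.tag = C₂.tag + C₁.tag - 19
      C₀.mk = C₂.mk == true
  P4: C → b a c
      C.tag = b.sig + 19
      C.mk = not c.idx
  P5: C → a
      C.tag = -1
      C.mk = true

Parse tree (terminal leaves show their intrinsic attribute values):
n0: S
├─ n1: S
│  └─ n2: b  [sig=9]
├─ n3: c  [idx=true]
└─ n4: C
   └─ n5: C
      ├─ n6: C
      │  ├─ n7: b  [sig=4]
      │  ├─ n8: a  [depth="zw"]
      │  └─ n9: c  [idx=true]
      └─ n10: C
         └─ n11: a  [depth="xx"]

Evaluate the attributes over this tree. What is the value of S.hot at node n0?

26

1. n2.sig = 9  [terminal]
2. n1.acc = false  [false]
3. n1.lab = true  [b.sig > 8]
4. n1.hot = -1  [b.sig - 10]
5. n1.key = -8  [b.sig - 17]
6. n3.idx = true  [terminal]
7. n4.wid = "zp"  ["zp"]
8. n5.wid = "zpu"  [C₀.wid ++ "u"]
9. n6.wid = "uzpu"  ["u" ++ C₀.wid]
10. n7.sig = 4  [terminal]
11. n8.depth = "zw"  [terminal]
12. n9.idx = true  [terminal]
13. n6.tag = 23  [b.sig + 19]
14. n6.mk = false  [not c.idx]
15. n10.wid = "yzpu"  ["y" ++ C₀.wid]
16. n11.depth = "xx"  [terminal]
17. n10.tag = -1  [-1]
18. n10.mk = true  [true]
19. n5.tag = 3  [C₂.tag + C₁.tag - 19]
20. n5.mk = true  [C₂.mk == true]
21. n4.tag = 14  [C₁.tag + 11]
22. n4.mk = false  [false]
23. n0.acc = false  [c.idx == false]
24. n0.lab = false  [S₁.hot > -1]
25. n0.hot = 26  [C.tag * -2 + 54]
26. n0.key = 12  [S₁.key + 20]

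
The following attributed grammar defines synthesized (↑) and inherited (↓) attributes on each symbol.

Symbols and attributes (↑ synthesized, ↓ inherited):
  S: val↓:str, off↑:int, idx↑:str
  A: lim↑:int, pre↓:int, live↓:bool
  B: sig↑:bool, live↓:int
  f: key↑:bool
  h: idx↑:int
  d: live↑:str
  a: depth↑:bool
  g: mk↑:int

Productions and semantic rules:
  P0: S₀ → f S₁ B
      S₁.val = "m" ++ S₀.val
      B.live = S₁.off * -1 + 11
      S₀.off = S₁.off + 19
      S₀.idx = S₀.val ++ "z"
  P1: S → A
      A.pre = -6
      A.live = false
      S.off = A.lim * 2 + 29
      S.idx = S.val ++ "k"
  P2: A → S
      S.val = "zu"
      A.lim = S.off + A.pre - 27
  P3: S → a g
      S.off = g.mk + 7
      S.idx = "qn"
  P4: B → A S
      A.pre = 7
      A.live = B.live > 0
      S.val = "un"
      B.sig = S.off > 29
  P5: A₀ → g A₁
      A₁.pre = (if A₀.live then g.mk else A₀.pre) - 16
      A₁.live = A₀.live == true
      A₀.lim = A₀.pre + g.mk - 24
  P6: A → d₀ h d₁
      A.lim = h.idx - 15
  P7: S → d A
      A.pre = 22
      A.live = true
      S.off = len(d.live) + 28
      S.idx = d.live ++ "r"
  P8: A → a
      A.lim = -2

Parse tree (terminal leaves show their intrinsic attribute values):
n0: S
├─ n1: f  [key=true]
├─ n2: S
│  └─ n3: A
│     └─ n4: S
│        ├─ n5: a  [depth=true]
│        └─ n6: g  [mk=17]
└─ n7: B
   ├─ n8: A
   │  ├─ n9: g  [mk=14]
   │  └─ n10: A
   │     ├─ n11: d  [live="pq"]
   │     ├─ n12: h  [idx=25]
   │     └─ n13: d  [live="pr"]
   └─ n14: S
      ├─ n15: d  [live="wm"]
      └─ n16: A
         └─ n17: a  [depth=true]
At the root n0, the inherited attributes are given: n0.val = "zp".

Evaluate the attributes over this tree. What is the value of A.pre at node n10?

-9

1. n0.val = "zp"  [given at root]
2. n1.key = true  [terminal]
3. n2.val = "mzp"  ["m" ++ S₀.val]
4. n3.pre = -6  [-6]
5. n3.live = false  [false]
6. n4.val = "zu"  ["zu"]
7. n5.depth = true  [terminal]
8. n6.mk = 17  [terminal]
9. n4.off = 24  [g.mk + 7]
10. n4.idx = "qn"  ["qn"]
11. n3.lim = -9  [S.off + A.pre - 27]
12. n2.off = 11  [A.lim * 2 + 29]
13. n2.idx = "mzpk"  [S.val ++ "k"]
14. n7.live = 0  [S₁.off * -1 + 11]
15. n8.pre = 7  [7]
16. n8.live = false  [B.live > 0]
17. n9.mk = 14  [terminal]
18. n10.pre = -9  [(if A₀.live then g.mk else A₀.pre) - 16]
19. n10.live = false  [A₀.live == true]
20. n11.live = "pq"  [terminal]
21. n12.idx = 25  [terminal]
22. n13.live = "pr"  [terminal]
23. n10.lim = 10  [h.idx - 15]
24. n8.lim = -3  [A₀.pre + g.mk - 24]
25. n14.val = "un"  ["un"]
26. n15.live = "wm"  [terminal]
27. n16.pre = 22  [22]
28. n16.live = true  [true]
29. n17.depth = true  [terminal]
30. n16.lim = -2  [-2]
31. n14.off = 30  [len(d.live) + 28]
32. n14.idx = "wmr"  [d.live ++ "r"]
33. n7.sig = true  [S.off > 29]
34. n0.off = 30  [S₁.off + 19]
35. n0.idx = "zpz"  [S₀.val ++ "z"]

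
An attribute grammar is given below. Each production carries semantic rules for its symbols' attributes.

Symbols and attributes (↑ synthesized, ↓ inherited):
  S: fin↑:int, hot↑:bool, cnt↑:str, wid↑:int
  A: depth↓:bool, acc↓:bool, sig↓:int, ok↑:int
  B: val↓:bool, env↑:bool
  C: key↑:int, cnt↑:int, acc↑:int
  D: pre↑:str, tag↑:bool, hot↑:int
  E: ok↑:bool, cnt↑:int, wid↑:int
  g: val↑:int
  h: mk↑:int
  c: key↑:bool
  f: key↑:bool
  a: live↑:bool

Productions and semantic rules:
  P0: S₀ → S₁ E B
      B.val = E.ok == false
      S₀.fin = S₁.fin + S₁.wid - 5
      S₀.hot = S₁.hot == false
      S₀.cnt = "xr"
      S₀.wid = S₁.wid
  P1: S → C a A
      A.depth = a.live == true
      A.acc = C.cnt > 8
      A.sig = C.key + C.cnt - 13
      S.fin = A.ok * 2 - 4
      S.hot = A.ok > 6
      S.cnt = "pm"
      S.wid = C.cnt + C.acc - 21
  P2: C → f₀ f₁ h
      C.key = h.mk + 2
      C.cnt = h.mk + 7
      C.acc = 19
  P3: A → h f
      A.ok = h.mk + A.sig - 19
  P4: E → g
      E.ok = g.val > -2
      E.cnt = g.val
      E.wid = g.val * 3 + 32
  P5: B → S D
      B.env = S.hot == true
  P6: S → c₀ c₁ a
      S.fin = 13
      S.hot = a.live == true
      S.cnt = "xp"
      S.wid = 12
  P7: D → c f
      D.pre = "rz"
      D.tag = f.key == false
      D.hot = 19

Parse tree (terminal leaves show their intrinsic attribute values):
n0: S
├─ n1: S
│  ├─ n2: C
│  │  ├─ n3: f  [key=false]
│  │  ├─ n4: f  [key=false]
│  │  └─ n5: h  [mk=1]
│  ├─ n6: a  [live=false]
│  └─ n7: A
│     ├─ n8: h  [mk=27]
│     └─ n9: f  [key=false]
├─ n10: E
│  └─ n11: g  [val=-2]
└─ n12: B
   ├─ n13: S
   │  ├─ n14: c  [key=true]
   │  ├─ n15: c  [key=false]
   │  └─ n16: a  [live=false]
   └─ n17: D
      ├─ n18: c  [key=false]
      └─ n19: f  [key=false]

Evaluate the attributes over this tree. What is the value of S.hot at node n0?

1. n3.key = false  [terminal]
2. n4.key = false  [terminal]
3. n5.mk = 1  [terminal]
4. n2.key = 3  [h.mk + 2]
5. n2.cnt = 8  [h.mk + 7]
6. n2.acc = 19  [19]
7. n6.live = false  [terminal]
8. n7.depth = false  [a.live == true]
9. n7.acc = false  [C.cnt > 8]
10. n7.sig = -2  [C.key + C.cnt - 13]
11. n8.mk = 27  [terminal]
12. n9.key = false  [terminal]
13. n7.ok = 6  [h.mk + A.sig - 19]
14. n1.fin = 8  [A.ok * 2 - 4]
15. n1.hot = false  [A.ok > 6]
16. n1.cnt = "pm"  ["pm"]
17. n1.wid = 6  [C.cnt + C.acc - 21]
18. n11.val = -2  [terminal]
19. n10.ok = false  [g.val > -2]
20. n10.cnt = -2  [g.val]
21. n10.wid = 26  [g.val * 3 + 32]
22. n12.val = true  [E.ok == false]
23. n14.key = true  [terminal]
24. n15.key = false  [terminal]
25. n16.live = false  [terminal]
26. n13.fin = 13  [13]
27. n13.hot = false  [a.live == true]
28. n13.cnt = "xp"  ["xp"]
29. n13.wid = 12  [12]
30. n18.key = false  [terminal]
31. n19.key = false  [terminal]
32. n17.pre = "rz"  ["rz"]
33. n17.tag = true  [f.key == false]
34. n17.hot = 19  [19]
35. n12.env = false  [S.hot == true]
36. n0.fin = 9  [S₁.fin + S₁.wid - 5]
37. n0.hot = true  [S₁.hot == false]
38. n0.cnt = "xr"  ["xr"]
39. n0.wid = 6  [S₁.wid]

true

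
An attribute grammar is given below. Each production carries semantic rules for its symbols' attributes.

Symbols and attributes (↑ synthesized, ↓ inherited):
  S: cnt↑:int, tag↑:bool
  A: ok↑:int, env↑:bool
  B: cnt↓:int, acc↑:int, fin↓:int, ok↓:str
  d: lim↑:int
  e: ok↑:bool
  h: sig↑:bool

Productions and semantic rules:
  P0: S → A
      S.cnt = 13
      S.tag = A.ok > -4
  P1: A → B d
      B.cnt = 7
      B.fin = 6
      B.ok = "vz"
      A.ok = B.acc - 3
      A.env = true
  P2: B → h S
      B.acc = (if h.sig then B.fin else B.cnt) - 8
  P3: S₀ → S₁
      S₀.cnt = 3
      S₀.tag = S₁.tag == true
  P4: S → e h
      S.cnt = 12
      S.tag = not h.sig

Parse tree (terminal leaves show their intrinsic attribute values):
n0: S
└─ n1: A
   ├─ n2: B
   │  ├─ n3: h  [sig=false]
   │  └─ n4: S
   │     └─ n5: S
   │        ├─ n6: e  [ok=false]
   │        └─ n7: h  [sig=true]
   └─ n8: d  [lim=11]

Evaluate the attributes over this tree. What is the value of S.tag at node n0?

1. n2.cnt = 7  [7]
2. n2.fin = 6  [6]
3. n2.ok = "vz"  ["vz"]
4. n3.sig = false  [terminal]
5. n6.ok = false  [terminal]
6. n7.sig = true  [terminal]
7. n5.cnt = 12  [12]
8. n5.tag = false  [not h.sig]
9. n4.cnt = 3  [3]
10. n4.tag = false  [S₁.tag == true]
11. n2.acc = -1  [(if h.sig then B.fin else B.cnt) - 8]
12. n8.lim = 11  [terminal]
13. n1.ok = -4  [B.acc - 3]
14. n1.env = true  [true]
15. n0.cnt = 13  [13]
16. n0.tag = false  [A.ok > -4]

false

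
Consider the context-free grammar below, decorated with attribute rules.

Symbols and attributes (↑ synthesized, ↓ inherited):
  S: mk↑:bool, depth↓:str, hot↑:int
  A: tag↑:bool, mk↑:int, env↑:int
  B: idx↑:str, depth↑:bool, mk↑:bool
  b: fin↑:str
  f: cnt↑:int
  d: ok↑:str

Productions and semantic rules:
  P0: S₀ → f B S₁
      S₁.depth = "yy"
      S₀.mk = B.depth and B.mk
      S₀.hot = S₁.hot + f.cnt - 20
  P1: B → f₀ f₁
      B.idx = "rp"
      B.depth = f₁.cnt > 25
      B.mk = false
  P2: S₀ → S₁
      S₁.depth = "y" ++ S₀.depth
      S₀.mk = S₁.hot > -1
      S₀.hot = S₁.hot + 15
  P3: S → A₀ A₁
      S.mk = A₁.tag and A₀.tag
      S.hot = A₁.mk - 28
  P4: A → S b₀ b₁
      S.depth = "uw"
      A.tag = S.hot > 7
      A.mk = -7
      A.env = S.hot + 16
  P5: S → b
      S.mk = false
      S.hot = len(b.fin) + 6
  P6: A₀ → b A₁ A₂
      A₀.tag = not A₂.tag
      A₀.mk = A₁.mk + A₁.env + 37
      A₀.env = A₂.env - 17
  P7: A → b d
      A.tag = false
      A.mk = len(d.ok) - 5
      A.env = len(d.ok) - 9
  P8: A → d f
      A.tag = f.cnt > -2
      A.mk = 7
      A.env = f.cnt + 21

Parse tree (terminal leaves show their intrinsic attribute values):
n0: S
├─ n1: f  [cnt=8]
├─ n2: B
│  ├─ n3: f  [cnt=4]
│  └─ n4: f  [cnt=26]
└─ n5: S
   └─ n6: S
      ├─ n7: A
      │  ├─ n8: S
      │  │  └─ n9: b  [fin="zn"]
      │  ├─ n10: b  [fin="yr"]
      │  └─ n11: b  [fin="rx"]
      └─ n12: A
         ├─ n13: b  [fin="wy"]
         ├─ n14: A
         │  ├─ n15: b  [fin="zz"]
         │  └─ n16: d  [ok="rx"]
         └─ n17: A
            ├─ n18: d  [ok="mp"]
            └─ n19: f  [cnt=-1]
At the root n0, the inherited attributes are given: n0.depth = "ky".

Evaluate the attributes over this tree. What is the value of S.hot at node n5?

1. n0.depth = "ky"  [given at root]
2. n1.cnt = 8  [terminal]
3. n3.cnt = 4  [terminal]
4. n4.cnt = 26  [terminal]
5. n2.idx = "rp"  ["rp"]
6. n2.depth = true  [f₁.cnt > 25]
7. n2.mk = false  [false]
8. n5.depth = "yy"  ["yy"]
9. n6.depth = "yyy"  ["y" ++ S₀.depth]
10. n8.depth = "uw"  ["uw"]
11. n9.fin = "zn"  [terminal]
12. n8.mk = false  [false]
13. n8.hot = 8  [len(b.fin) + 6]
14. n10.fin = "yr"  [terminal]
15. n11.fin = "rx"  [terminal]
16. n7.tag = true  [S.hot > 7]
17. n7.mk = -7  [-7]
18. n7.env = 24  [S.hot + 16]
19. n13.fin = "wy"  [terminal]
20. n15.fin = "zz"  [terminal]
21. n16.ok = "rx"  [terminal]
22. n14.tag = false  [false]
23. n14.mk = -3  [len(d.ok) - 5]
24. n14.env = -7  [len(d.ok) - 9]
25. n18.ok = "mp"  [terminal]
26. n19.cnt = -1  [terminal]
27. n17.tag = true  [f.cnt > -2]
28. n17.mk = 7  [7]
29. n17.env = 20  [f.cnt + 21]
30. n12.tag = false  [not A₂.tag]
31. n12.mk = 27  [A₁.mk + A₁.env + 37]
32. n12.env = 3  [A₂.env - 17]
33. n6.mk = false  [A₁.tag and A₀.tag]
34. n6.hot = -1  [A₁.mk - 28]
35. n5.mk = false  [S₁.hot > -1]
36. n5.hot = 14  [S₁.hot + 15]
37. n0.mk = false  [B.depth and B.mk]
38. n0.hot = 2  [S₁.hot + f.cnt - 20]

14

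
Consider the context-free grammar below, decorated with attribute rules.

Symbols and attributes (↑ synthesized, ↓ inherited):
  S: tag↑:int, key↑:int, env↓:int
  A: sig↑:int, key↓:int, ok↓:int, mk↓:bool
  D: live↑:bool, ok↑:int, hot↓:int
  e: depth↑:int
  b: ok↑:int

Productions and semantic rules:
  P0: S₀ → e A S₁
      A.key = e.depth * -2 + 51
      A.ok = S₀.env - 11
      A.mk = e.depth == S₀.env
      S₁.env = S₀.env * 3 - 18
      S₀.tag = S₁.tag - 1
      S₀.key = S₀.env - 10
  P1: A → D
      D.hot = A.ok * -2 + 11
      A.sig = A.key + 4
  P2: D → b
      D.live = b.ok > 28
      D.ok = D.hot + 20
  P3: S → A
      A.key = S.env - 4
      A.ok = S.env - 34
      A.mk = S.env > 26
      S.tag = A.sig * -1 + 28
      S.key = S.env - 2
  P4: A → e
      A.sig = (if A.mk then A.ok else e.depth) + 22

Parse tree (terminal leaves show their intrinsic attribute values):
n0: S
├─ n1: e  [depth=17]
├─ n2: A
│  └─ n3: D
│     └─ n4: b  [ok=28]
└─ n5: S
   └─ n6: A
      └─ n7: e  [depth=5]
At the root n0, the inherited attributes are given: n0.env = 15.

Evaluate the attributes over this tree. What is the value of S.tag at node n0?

1. n0.env = 15  [given at root]
2. n1.depth = 17  [terminal]
3. n2.key = 17  [e.depth * -2 + 51]
4. n2.ok = 4  [S₀.env - 11]
5. n2.mk = false  [e.depth == S₀.env]
6. n3.hot = 3  [A.ok * -2 + 11]
7. n4.ok = 28  [terminal]
8. n3.live = false  [b.ok > 28]
9. n3.ok = 23  [D.hot + 20]
10. n2.sig = 21  [A.key + 4]
11. n5.env = 27  [S₀.env * 3 - 18]
12. n6.key = 23  [S.env - 4]
13. n6.ok = -7  [S.env - 34]
14. n6.mk = true  [S.env > 26]
15. n7.depth = 5  [terminal]
16. n6.sig = 15  [(if A.mk then A.ok else e.depth) + 22]
17. n5.tag = 13  [A.sig * -1 + 28]
18. n5.key = 25  [S.env - 2]
19. n0.tag = 12  [S₁.tag - 1]
20. n0.key = 5  [S₀.env - 10]

12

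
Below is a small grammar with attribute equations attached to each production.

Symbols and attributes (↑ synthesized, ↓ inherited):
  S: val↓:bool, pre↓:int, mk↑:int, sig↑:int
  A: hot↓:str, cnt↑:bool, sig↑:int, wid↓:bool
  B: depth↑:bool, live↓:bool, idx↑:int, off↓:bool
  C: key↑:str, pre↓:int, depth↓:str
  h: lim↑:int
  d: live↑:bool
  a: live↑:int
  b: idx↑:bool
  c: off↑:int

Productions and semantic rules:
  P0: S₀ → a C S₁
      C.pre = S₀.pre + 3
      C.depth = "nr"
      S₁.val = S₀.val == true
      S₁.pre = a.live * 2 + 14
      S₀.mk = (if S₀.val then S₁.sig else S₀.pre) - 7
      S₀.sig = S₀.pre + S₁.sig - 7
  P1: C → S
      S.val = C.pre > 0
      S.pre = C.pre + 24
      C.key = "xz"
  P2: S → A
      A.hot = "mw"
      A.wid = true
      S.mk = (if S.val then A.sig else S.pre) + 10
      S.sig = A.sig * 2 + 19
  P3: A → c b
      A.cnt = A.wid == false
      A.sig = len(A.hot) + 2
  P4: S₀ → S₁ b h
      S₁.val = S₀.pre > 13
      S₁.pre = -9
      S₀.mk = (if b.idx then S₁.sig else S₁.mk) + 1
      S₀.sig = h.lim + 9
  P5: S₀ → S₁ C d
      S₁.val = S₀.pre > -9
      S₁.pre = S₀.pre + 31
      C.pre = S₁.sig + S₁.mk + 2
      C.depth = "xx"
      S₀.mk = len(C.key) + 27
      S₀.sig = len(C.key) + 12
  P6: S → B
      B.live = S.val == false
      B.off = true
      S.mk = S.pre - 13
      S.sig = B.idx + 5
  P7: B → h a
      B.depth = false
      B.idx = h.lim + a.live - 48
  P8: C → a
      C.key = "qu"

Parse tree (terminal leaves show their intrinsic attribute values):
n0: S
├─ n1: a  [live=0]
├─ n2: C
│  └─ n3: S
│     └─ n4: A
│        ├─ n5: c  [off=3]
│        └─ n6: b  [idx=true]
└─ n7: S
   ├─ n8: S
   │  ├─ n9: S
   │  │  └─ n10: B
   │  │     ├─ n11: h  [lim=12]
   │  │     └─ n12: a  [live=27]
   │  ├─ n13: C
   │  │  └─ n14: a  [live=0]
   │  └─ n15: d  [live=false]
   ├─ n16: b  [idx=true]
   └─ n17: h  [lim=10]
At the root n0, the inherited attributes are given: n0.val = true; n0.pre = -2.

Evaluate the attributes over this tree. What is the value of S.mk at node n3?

14

1. n0.val = true  [given at root]
2. n0.pre = -2  [given at root]
3. n1.live = 0  [terminal]
4. n2.pre = 1  [S₀.pre + 3]
5. n2.depth = "nr"  ["nr"]
6. n3.val = true  [C.pre > 0]
7. n3.pre = 25  [C.pre + 24]
8. n4.hot = "mw"  ["mw"]
9. n4.wid = true  [true]
10. n5.off = 3  [terminal]
11. n6.idx = true  [terminal]
12. n4.cnt = false  [A.wid == false]
13. n4.sig = 4  [len(A.hot) + 2]
14. n3.mk = 14  [(if S.val then A.sig else S.pre) + 10]
15. n3.sig = 27  [A.sig * 2 + 19]
16. n2.key = "xz"  ["xz"]
17. n7.val = true  [S₀.val == true]
18. n7.pre = 14  [a.live * 2 + 14]
19. n8.val = true  [S₀.pre > 13]
20. n8.pre = -9  [-9]
21. n9.val = false  [S₀.pre > -9]
22. n9.pre = 22  [S₀.pre + 31]
23. n10.live = true  [S.val == false]
24. n10.off = true  [true]
25. n11.lim = 12  [terminal]
26. n12.live = 27  [terminal]
27. n10.depth = false  [false]
28. n10.idx = -9  [h.lim + a.live - 48]
29. n9.mk = 9  [S.pre - 13]
30. n9.sig = -4  [B.idx + 5]
31. n13.pre = 7  [S₁.sig + S₁.mk + 2]
32. n13.depth = "xx"  ["xx"]
33. n14.live = 0  [terminal]
34. n13.key = "qu"  ["qu"]
35. n15.live = false  [terminal]
36. n8.mk = 29  [len(C.key) + 27]
37. n8.sig = 14  [len(C.key) + 12]
38. n16.idx = true  [terminal]
39. n17.lim = 10  [terminal]
40. n7.mk = 15  [(if b.idx then S₁.sig else S₁.mk) + 1]
41. n7.sig = 19  [h.lim + 9]
42. n0.mk = 12  [(if S₀.val then S₁.sig else S₀.pre) - 7]
43. n0.sig = 10  [S₀.pre + S₁.sig - 7]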